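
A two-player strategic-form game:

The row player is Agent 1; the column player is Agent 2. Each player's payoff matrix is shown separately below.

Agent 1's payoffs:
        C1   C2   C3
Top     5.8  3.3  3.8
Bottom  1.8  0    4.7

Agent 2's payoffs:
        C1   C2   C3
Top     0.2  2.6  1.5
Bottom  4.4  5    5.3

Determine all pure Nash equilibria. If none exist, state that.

Pure-strategy Nash equilibria: (Top, C2) and (Bottom, C3)

Agent 1 against C1: payoffs 5.8, 1.8 → best response Top.
Agent 1 against C2: payoffs 3.3, 0 → best response Top.
Agent 1 against C3: payoffs 3.8, 4.7 → best response Bottom.
Agent 2 against Top: payoffs 0.2, 2.6, 1.5 → best response C2.
Agent 2 against Bottom: payoffs 4.4, 5, 5.3 → best response C3.
Mutual best responses: (Top, C2); (Bottom, C3).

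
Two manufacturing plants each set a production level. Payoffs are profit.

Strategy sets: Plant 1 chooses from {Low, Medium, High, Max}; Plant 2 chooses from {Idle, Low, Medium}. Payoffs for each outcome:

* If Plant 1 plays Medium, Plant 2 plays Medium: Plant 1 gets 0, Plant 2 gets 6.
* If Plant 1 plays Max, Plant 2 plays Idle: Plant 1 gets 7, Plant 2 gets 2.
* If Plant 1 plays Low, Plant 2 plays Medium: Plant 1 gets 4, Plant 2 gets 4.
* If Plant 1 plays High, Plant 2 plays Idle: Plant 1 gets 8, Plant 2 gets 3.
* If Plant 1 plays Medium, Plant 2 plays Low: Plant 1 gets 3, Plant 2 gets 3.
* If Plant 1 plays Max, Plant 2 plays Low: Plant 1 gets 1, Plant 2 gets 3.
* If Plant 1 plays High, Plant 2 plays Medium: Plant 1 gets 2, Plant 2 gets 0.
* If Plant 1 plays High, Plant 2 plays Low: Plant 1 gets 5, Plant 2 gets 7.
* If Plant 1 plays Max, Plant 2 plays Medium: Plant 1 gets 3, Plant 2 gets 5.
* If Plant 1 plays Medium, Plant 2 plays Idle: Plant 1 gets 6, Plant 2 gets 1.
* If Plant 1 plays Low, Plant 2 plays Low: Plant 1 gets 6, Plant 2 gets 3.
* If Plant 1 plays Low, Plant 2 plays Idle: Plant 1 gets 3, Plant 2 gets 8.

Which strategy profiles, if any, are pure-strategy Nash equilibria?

Plant 1 against Idle: payoffs 3, 6, 8, 7 → best response High.
Plant 1 against Low: payoffs 6, 3, 5, 1 → best response Low.
Plant 1 against Medium: payoffs 4, 0, 2, 3 → best response Low.
Plant 2 against Low: payoffs 8, 3, 4 → best response Idle.
Plant 2 against Medium: payoffs 1, 3, 6 → best response Medium.
Plant 2 against High: payoffs 3, 7, 0 → best response Low.
Plant 2 against Max: payoffs 2, 3, 5 → best response Medium.
No profile is a mutual best response for all players.

This game has no pure Nash equilibrium.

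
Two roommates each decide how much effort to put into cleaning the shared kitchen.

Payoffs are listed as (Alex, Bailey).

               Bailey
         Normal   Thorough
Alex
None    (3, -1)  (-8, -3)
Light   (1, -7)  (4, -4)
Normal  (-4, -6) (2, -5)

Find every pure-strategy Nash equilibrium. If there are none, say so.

Alex against Normal: payoffs 3, 1, -4 → best response None.
Alex against Thorough: payoffs -8, 4, 2 → best response Light.
Bailey against None: payoffs -1, -3 → best response Normal.
Bailey against Light: payoffs -7, -4 → best response Thorough.
Bailey against Normal: payoffs -6, -5 → best response Thorough.
Mutual best responses: (None, Normal); (Light, Thorough).

(None, Normal) and (Light, Thorough)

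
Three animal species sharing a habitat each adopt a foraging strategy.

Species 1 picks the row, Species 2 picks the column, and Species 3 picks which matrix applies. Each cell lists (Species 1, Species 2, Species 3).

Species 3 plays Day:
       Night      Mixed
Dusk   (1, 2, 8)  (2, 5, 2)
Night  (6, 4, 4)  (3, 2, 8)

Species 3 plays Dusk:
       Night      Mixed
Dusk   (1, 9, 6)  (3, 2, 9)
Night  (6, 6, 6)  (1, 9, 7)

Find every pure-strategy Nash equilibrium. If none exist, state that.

No pure-strategy Nash equilibrium.

(Dusk, Night, Day): Species 1 can switch to Night (1 → 6). Not NE.
(Dusk, Night, Dusk): Species 1 can switch to Night (1 → 6). Not NE.
(Dusk, Mixed, Day): Species 1 can switch to Night (2 → 3). Not NE.
(Dusk, Mixed, Dusk): Species 2 can switch to Night (2 → 9). Not NE.
(Night, Night, Day): Species 3 can switch to Dusk (4 → 6). Not NE.
(Night, Night, Dusk): Species 2 can switch to Mixed (6 → 9). Not NE.
(Night, Mixed, Day): Species 2 can switch to Night (2 → 4). Not NE.
(Night, Mixed, Dusk): Species 1 can switch to Dusk (1 → 3). Not NE.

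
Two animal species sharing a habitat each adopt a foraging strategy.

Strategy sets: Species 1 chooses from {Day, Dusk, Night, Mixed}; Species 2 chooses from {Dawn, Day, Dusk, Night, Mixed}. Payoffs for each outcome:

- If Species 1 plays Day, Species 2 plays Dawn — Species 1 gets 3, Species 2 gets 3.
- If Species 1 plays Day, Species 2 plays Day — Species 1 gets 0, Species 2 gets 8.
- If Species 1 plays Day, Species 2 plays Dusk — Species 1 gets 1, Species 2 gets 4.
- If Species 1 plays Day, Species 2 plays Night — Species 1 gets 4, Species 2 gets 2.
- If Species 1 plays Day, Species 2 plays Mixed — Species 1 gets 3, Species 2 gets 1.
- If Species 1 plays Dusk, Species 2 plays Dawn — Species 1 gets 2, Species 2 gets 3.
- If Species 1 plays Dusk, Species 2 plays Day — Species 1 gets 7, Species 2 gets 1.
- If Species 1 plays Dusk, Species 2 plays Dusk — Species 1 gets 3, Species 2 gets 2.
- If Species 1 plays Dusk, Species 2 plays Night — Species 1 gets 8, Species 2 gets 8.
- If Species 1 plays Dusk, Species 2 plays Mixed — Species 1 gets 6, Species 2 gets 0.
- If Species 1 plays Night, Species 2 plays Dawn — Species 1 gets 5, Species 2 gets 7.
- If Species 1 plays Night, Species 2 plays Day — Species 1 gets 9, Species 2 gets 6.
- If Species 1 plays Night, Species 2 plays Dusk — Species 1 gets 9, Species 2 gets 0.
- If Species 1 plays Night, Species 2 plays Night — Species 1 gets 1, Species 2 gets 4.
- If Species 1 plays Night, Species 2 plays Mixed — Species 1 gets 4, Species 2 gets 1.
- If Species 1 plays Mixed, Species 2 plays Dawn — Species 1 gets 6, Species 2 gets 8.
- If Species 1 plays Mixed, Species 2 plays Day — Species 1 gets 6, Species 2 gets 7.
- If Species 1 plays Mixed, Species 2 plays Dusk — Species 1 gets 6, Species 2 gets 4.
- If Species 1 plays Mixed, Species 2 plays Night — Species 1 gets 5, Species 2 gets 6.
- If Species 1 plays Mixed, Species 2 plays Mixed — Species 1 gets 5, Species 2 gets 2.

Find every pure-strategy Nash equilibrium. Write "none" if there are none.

(Dusk, Night); (Mixed, Dawn)

(Day, Dawn): Species 1 can switch to Night (3 → 5). Not NE.
(Day, Day): Species 1 can switch to Dusk (0 → 7). Not NE.
(Day, Dusk): Species 1 can switch to Dusk (1 → 3). Not NE.
(Day, Night): Species 1 can switch to Dusk (4 → 8). Not NE.
(Day, Mixed): Species 1 can switch to Dusk (3 → 6). Not NE.
(Dusk, Dawn): Species 1 can switch to Day (2 → 3). Not NE.
(Dusk, Day): Species 1 can switch to Night (7 → 9). Not NE.
(Dusk, Dusk): Species 1 can switch to Night (3 → 9). Not NE.
(Dusk, Night): Species 1 gets 8, best alternative 5; Species 2 gets 8, best alternative 3. No profitable deviation — NE.
(Dusk, Mixed): Species 2 can switch to Dawn (0 → 3). Not NE.
(Night, Dawn): Species 1 can switch to Mixed (5 → 6). Not NE.
(Mixed, Dawn): Species 1 gets 6, best alternative 5; Species 2 gets 8, best alternative 7. No profitable deviation — NE.
(The remaining 8 profiles each have a profitable deviation by the same check.)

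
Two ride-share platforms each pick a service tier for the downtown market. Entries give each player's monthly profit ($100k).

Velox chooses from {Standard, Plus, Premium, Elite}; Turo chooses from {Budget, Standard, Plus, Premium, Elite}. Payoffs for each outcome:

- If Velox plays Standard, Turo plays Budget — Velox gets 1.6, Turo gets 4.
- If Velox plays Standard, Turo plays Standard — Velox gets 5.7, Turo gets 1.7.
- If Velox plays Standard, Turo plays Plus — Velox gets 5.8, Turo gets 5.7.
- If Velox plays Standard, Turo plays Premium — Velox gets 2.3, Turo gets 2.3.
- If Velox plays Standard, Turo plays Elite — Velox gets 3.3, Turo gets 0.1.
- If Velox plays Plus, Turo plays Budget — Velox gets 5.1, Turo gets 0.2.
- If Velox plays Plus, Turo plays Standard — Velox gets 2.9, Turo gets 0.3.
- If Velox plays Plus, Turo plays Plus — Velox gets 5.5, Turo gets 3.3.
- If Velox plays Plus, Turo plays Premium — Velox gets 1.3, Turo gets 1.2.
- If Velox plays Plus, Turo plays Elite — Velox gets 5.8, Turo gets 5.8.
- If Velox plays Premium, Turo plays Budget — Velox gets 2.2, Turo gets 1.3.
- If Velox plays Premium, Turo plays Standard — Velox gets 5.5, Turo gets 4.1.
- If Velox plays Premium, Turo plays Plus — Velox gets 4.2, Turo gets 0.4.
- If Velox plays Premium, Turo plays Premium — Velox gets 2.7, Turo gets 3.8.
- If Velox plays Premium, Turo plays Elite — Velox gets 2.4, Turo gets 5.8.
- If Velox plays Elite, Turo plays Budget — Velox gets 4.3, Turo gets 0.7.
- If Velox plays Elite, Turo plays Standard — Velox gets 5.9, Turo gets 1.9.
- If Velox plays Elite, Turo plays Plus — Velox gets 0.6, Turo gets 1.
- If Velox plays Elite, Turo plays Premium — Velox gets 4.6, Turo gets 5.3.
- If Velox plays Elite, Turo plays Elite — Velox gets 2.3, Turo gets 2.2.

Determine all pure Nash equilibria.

Pure-strategy Nash equilibria: (Standard, Plus) and (Plus, Elite) and (Elite, Premium)

(Standard, Budget): Velox can switch to Plus (1.6 → 5.1). Not NE.
(Standard, Standard): Velox can switch to Elite (5.7 → 5.9). Not NE.
(Standard, Plus): Velox gets 5.8, best alternative 5.5; Turo gets 5.7, best alternative 4. No profitable deviation — NE.
(Standard, Premium): Velox can switch to Premium (2.3 → 2.7). Not NE.
(Standard, Elite): Velox can switch to Plus (3.3 → 5.8). Not NE.
(Plus, Budget): Turo can switch to Standard (0.2 → 0.3). Not NE.
(Plus, Standard): Velox can switch to Standard (2.9 → 5.7). Not NE.
(Plus, Plus): Velox can switch to Standard (5.5 → 5.8). Not NE.
(Plus, Premium): Velox can switch to Standard (1.3 → 2.3). Not NE.
(Plus, Elite): Velox gets 5.8, best alternative 3.3; Turo gets 5.8, best alternative 3.3. No profitable deviation — NE.
(Premium, Budget): Velox can switch to Plus (2.2 → 5.1). Not NE.
(Premium, Standard): Velox can switch to Standard (5.5 → 5.7). Not NE.
(Elite, Premium): Velox gets 4.6, best alternative 2.7; Turo gets 5.3, best alternative 2.2. No profitable deviation — NE.
(The remaining 7 profiles each have a profitable deviation by the same check.)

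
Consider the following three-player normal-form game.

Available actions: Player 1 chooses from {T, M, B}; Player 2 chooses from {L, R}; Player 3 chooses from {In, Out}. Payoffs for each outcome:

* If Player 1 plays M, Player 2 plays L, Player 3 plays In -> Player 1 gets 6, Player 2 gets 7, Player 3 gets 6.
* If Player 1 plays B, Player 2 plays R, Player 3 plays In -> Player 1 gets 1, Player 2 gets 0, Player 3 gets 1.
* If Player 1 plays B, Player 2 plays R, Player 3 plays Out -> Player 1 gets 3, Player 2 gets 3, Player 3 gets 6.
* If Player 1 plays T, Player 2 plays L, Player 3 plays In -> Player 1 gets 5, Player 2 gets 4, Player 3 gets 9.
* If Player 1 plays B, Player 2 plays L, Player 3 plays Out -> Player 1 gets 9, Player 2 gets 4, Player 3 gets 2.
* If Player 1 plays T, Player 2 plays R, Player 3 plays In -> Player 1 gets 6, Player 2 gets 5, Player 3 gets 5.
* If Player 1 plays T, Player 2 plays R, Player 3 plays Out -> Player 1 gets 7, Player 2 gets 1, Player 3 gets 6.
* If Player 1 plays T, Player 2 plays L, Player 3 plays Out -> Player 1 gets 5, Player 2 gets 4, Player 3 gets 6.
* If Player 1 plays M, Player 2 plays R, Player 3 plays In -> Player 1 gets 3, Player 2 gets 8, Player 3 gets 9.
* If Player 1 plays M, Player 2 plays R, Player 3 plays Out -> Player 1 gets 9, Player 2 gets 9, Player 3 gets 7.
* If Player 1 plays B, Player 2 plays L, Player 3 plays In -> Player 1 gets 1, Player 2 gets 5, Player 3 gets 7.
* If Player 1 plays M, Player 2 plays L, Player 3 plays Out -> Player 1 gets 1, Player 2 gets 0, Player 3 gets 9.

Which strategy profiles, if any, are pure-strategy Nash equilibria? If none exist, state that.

There is no pure-strategy Nash equilibrium.

Player 1 against (L, In): payoffs 5, 6, 1 → best response M.
Player 1 against (L, Out): payoffs 5, 1, 9 → best response B.
Player 1 against (R, In): payoffs 6, 3, 1 → best response T.
Player 1 against (R, Out): payoffs 7, 9, 3 → best response M.
Player 2 against (T, In): payoffs 4, 5 → best response R.
Player 2 against (T, Out): payoffs 4, 1 → best response L.
Player 2 against (M, In): payoffs 7, 8 → best response R.
Player 2 against (M, Out): payoffs 0, 9 → best response R.
Player 2 against (B, In): payoffs 5, 0 → best response L.
Player 2 against (B, Out): payoffs 4, 3 → best response L.
Player 3 against (T, L): payoffs 9, 6 → best response In.
Player 3 against (T, R): payoffs 5, 6 → best response Out.
Player 3 against (M, L): payoffs 6, 9 → best response Out.
Player 3 against (M, R): payoffs 9, 7 → best response In.
Player 3 against (B, L): payoffs 7, 2 → best response In.
Player 3 against (B, R): payoffs 1, 6 → best response Out.
No profile is a mutual best response for all players.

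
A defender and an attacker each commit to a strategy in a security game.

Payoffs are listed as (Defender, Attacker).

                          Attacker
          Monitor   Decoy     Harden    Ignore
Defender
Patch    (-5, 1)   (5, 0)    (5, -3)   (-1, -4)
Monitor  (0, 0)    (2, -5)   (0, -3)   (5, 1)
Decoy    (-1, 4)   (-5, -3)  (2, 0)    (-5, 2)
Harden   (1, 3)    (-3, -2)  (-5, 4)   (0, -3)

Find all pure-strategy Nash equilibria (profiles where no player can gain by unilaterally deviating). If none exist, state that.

(Monitor, Ignore)

For each strategy profile, look for a profitable unilateral deviation.
(Patch, Monitor): Defender can switch to Monitor (-5 → 0). Not NE.
(Patch, Decoy): Attacker can switch to Monitor (0 → 1). Not NE.
(Patch, Harden): Attacker can switch to Monitor (-3 → 1). Not NE.
(Patch, Ignore): Defender can switch to Monitor (-1 → 5). Not NE.
(Monitor, Monitor): Defender can switch to Harden (0 → 1). Not NE.
(Monitor, Decoy): Defender can switch to Patch (2 → 5). Not NE.
(Monitor, Ignore): Defender gets 5, best alternative 0; Attacker gets 1, best alternative 0. No profitable deviation — NE.
(The remaining 9 profiles each have a profitable deviation by the same check.)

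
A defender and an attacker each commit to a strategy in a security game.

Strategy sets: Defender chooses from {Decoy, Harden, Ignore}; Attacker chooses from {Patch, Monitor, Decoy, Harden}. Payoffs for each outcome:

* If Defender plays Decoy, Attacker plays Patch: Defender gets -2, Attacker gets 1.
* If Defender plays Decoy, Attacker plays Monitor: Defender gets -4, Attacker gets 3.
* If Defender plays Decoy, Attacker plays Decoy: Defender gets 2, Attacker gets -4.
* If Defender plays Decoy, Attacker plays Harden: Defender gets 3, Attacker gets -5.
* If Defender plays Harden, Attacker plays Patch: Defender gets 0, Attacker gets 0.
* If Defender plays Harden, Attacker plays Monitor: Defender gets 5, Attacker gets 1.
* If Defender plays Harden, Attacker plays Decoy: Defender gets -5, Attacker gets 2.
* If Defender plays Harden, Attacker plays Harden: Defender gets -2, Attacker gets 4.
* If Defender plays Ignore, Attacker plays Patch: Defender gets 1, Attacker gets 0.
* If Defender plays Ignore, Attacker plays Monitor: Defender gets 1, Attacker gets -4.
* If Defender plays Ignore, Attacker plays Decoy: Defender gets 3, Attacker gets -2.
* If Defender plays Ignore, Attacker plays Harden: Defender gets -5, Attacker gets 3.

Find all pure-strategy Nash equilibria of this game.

(Decoy, Patch): Defender can switch to Harden (-2 → 0). Not NE.
(Decoy, Monitor): Defender can switch to Harden (-4 → 5). Not NE.
(Decoy, Decoy): Defender can switch to Ignore (2 → 3). Not NE.
(Decoy, Harden): Attacker can switch to Patch (-5 → 1). Not NE.
(Harden, Patch): Defender can switch to Ignore (0 → 1). Not NE.
(Harden, Monitor): Attacker can switch to Decoy (1 → 2). Not NE.
(The remaining 6 profiles each have a profitable deviation by the same check.)

none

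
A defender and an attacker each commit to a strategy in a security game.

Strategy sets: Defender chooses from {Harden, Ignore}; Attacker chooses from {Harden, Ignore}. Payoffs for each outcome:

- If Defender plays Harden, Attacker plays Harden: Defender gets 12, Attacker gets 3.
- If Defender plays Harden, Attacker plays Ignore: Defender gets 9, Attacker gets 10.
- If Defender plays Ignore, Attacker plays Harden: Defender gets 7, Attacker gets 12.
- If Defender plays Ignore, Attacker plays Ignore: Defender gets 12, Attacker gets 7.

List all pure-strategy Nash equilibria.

No pure-strategy Nash equilibrium.

Defender against Harden: payoffs 12, 7 → best response Harden.
Defender against Ignore: payoffs 9, 12 → best response Ignore.
Attacker against Harden: payoffs 3, 10 → best response Ignore.
Attacker against Ignore: payoffs 12, 7 → best response Harden.
No profile is a mutual best response for all players.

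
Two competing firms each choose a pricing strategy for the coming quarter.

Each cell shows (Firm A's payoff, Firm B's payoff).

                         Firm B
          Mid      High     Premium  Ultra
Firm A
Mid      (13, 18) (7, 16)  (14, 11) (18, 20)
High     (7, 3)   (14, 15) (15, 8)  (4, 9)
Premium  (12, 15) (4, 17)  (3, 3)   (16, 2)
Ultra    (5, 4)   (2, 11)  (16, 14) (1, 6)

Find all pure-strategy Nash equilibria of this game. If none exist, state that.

The pure Nash equilibria are (Mid, Ultra); (High, High); (Ultra, Premium).

(Mid, Mid): Firm B can switch to Ultra (18 → 20). Not NE.
(Mid, High): Firm A can switch to High (7 → 14). Not NE.
(Mid, Premium): Firm A can switch to High (14 → 15). Not NE.
(Mid, Ultra): Firm A gets 18, best alternative 16; Firm B gets 20, best alternative 18. No profitable deviation — NE.
(High, Mid): Firm A can switch to Mid (7 → 13). Not NE.
(High, High): Firm A gets 14, best alternative 7; Firm B gets 15, best alternative 9. No profitable deviation — NE.
(High, Premium): Firm A can switch to Ultra (15 → 16). Not NE.
(High, Ultra): Firm A can switch to Mid (4 → 18). Not NE.
(Premium, Mid): Firm A can switch to Mid (12 → 13). Not NE.
(Premium, High): Firm A can switch to Mid (4 → 7). Not NE.
(Ultra, Premium): Firm A gets 16, best alternative 15; Firm B gets 14, best alternative 11. No profitable deviation — NE.
(The remaining 5 profiles each have a profitable deviation by the same check.)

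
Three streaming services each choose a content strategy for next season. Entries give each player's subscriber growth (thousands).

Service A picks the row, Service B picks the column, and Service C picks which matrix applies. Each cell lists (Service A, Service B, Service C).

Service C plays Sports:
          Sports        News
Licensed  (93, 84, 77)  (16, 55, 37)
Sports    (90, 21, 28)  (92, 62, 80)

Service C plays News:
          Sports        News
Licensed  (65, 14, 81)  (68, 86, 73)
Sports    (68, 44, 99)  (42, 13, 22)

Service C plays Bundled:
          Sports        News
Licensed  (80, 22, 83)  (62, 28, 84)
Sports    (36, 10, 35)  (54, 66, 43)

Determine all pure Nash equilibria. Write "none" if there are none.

The pure Nash equilibria are (Licensed, News, Bundled), (Sports, Sports, News), (Sports, News, Sports).

For each player, find the best response to each opponent profile; mutual best responses are the pure NE.
Service A against (Sports, Sports): payoffs 93, 90 → best response Licensed.
Service A against (Sports, News): payoffs 65, 68 → best response Sports.
Service A against (Sports, Bundled): payoffs 80, 36 → best response Licensed.
Service A against (News, Sports): payoffs 16, 92 → best response Sports.
Service A against (News, News): payoffs 68, 42 → best response Licensed.
Service A against (News, Bundled): payoffs 62, 54 → best response Licensed.
Service B against (Licensed, Sports): payoffs 84, 55 → best response Sports.
Service B against (Licensed, News): payoffs 14, 86 → best response News.
Service B against (Licensed, Bundled): payoffs 22, 28 → best response News.
Service B against (Sports, Sports): payoffs 21, 62 → best response News.
Service B against (Sports, News): payoffs 44, 13 → best response Sports.
Service B against (Sports, Bundled): payoffs 10, 66 → best response News.
Service C against (Licensed, Sports): payoffs 77, 81, 83 → best response Bundled.
Service C against (Licensed, News): payoffs 37, 73, 84 → best response Bundled.
Service C against (Sports, Sports): payoffs 28, 99, 35 → best response News.
Service C against (Sports, News): payoffs 80, 22, 43 → best response Sports.
Mutual best responses: (Licensed, News, Bundled); (Sports, Sports, News); (Sports, News, Sports).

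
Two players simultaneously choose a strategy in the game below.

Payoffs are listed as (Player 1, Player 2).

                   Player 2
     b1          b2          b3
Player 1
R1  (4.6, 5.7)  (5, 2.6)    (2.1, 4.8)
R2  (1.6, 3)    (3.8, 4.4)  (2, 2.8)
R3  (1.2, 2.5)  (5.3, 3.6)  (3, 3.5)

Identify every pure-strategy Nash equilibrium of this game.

Pure-strategy Nash equilibria: (R1, b1), (R3, b2)

(R1, b1): Player 1 gets 4.6, best alternative 1.6; Player 2 gets 5.7, best alternative 4.8. No profitable deviation — NE.
(R1, b2): Player 1 can switch to R3 (5 → 5.3). Not NE.
(R1, b3): Player 1 can switch to R3 (2.1 → 3). Not NE.
(R2, b1): Player 1 can switch to R1 (1.6 → 4.6). Not NE.
(R2, b2): Player 1 can switch to R1 (3.8 → 5). Not NE.
(R2, b3): Player 1 can switch to R1 (2 → 2.1). Not NE.
(R3, b1): Player 1 can switch to R1 (1.2 → 4.6). Not NE.
(R3, b2): Player 1 gets 5.3, best alternative 5; Player 2 gets 3.6, best alternative 3.5. No profitable deviation — NE.
(R3, b3): Player 2 can switch to b2 (3.5 → 3.6). Not NE.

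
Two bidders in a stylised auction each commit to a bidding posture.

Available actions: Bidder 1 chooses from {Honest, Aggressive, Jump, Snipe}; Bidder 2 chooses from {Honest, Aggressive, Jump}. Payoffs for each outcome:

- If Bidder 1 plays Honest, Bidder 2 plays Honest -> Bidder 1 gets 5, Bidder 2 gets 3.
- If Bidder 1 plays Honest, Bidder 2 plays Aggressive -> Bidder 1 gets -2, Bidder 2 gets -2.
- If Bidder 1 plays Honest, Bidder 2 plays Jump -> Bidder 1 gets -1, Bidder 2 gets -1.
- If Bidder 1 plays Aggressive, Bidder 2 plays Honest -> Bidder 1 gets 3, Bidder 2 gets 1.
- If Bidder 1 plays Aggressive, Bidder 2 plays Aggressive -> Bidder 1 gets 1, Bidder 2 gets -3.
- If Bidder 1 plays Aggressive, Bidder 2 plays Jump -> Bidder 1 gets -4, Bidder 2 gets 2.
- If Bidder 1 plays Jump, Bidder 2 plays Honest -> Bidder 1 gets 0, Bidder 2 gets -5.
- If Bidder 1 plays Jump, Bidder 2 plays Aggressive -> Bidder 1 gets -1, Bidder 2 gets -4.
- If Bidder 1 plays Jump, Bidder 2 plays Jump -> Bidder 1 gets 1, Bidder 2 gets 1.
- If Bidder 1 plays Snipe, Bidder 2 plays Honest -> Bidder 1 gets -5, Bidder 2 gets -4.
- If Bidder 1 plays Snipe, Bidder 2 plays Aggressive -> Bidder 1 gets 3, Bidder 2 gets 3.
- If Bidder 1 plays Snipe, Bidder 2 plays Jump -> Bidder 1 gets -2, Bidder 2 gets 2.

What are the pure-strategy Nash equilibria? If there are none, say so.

(Honest, Honest), (Jump, Jump), (Snipe, Aggressive)

For each strategy profile, look for a profitable unilateral deviation.
(Honest, Honest): Bidder 1 gets 5, best alternative 3; Bidder 2 gets 3, best alternative -1. No profitable deviation — NE.
(Honest, Aggressive): Bidder 1 can switch to Aggressive (-2 → 1). Not NE.
(Honest, Jump): Bidder 1 can switch to Jump (-1 → 1). Not NE.
(Aggressive, Honest): Bidder 1 can switch to Honest (3 → 5). Not NE.
(Aggressive, Aggressive): Bidder 1 can switch to Snipe (1 → 3). Not NE.
(Aggressive, Jump): Bidder 1 can switch to Honest (-4 → -1). Not NE.
(Jump, Honest): Bidder 1 can switch to Honest (0 → 5). Not NE.
(Jump, Aggressive): Bidder 1 can switch to Aggressive (-1 → 1). Not NE.
(Jump, Jump): Bidder 1 gets 1, best alternative -1; Bidder 2 gets 1, best alternative -4. No profitable deviation — NE.
(Snipe, Honest): Bidder 1 can switch to Honest (-5 → 5). Not NE.
(Snipe, Aggressive): Bidder 1 gets 3, best alternative 1; Bidder 2 gets 3, best alternative 2. No profitable deviation — NE.
(Snipe, Jump): Bidder 1 can switch to Honest (-2 → -1). Not NE.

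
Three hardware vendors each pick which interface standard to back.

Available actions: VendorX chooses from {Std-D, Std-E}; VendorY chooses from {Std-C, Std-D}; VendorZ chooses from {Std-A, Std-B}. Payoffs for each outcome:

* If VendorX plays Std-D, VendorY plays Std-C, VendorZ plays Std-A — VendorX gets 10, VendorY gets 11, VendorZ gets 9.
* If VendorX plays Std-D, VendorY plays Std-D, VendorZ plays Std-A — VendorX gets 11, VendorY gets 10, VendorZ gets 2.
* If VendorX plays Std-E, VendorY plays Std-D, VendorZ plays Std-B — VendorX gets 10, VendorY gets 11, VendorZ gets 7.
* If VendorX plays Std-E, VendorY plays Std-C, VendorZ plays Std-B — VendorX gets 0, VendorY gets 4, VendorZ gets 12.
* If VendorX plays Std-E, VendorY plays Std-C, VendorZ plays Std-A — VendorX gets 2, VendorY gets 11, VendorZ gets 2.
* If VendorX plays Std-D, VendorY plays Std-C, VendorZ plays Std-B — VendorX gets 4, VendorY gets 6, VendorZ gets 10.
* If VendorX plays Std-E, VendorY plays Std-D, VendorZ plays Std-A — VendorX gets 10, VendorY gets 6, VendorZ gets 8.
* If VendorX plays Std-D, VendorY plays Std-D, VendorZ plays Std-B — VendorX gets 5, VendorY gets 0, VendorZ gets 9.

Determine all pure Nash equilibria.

For each player, find the best response to each opponent profile; mutual best responses are the pure NE.
VendorX against (Std-C, Std-A): payoffs 10, 2 → best response Std-D.
VendorX against (Std-C, Std-B): payoffs 4, 0 → best response Std-D.
VendorX against (Std-D, Std-A): payoffs 11, 10 → best response Std-D.
VendorX against (Std-D, Std-B): payoffs 5, 10 → best response Std-E.
VendorY against (Std-D, Std-A): payoffs 11, 10 → best response Std-C.
VendorY against (Std-D, Std-B): payoffs 6, 0 → best response Std-C.
VendorY against (Std-E, Std-A): payoffs 11, 6 → best response Std-C.
VendorY against (Std-E, Std-B): payoffs 4, 11 → best response Std-D.
VendorZ against (Std-D, Std-C): payoffs 9, 10 → best response Std-B.
VendorZ against (Std-D, Std-D): payoffs 2, 9 → best response Std-B.
VendorZ against (Std-E, Std-C): payoffs 2, 12 → best response Std-B.
VendorZ against (Std-E, Std-D): payoffs 8, 7 → best response Std-A.
Mutual best responses: (Std-D, Std-C, Std-B).

The unique pure-strategy Nash equilibrium is (Std-D, Std-C, Std-B).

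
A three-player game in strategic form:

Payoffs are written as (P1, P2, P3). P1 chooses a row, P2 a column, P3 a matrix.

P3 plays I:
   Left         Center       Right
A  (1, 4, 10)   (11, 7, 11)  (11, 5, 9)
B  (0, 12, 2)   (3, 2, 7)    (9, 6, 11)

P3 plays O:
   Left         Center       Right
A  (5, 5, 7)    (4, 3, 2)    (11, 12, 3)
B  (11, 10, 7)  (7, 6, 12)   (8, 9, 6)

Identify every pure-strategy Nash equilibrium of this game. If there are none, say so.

Pure-strategy Nash equilibria: (A, Center, I) and (B, Left, O)

(A, Left, I): P2 can switch to Center (4 → 7). Not NE.
(A, Left, O): P1 can switch to B (5 → 11). Not NE.
(A, Center, I): P1 gets 11, best alternative 3; P2 gets 7, best alternative 5; P3 gets 11, best alternative 2. No profitable deviation — NE.
(A, Center, O): P1 can switch to B (4 → 7). Not NE.
(A, Right, I): P2 can switch to Center (5 → 7). Not NE.
(A, Right, O): P3 can switch to I (3 → 9). Not NE.
(B, Left, I): P1 can switch to A (0 → 1). Not NE.
(B, Left, O): P1 gets 11, best alternative 5; P2 gets 10, best alternative 9; P3 gets 7, best alternative 2. No profitable deviation — NE.
(The remaining 4 profiles each have a profitable deviation by the same check.)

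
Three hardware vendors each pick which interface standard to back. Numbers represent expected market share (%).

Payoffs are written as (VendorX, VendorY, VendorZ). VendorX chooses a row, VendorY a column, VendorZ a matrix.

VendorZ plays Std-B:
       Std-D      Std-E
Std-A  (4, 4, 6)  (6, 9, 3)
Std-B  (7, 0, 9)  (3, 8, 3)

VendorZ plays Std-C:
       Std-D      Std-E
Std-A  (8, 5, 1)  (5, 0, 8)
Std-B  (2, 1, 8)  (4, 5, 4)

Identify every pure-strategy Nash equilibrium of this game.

none

VendorX against (Std-D, Std-B): payoffs 4, 7 → best response Std-B.
VendorX against (Std-D, Std-C): payoffs 8, 2 → best response Std-A.
VendorX against (Std-E, Std-B): payoffs 6, 3 → best response Std-A.
VendorX against (Std-E, Std-C): payoffs 5, 4 → best response Std-A.
VendorY against (Std-A, Std-B): payoffs 4, 9 → best response Std-E.
VendorY against (Std-A, Std-C): payoffs 5, 0 → best response Std-D.
VendorY against (Std-B, Std-B): payoffs 0, 8 → best response Std-E.
VendorY against (Std-B, Std-C): payoffs 1, 5 → best response Std-E.
VendorZ against (Std-A, Std-D): payoffs 6, 1 → best response Std-B.
VendorZ against (Std-A, Std-E): payoffs 3, 8 → best response Std-C.
VendorZ against (Std-B, Std-D): payoffs 9, 8 → best response Std-B.
VendorZ against (Std-B, Std-E): payoffs 3, 4 → best response Std-C.
No profile is a mutual best response for all players.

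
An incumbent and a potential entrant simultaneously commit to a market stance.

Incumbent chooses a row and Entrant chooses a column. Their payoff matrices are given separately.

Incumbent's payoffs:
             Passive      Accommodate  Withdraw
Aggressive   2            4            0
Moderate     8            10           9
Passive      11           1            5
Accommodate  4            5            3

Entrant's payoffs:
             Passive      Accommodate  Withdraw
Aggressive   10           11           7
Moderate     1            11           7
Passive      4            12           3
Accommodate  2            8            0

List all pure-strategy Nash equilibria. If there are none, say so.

Check each profile: it is a Nash equilibrium iff no player can strictly gain by switching unilaterally.
(Aggressive, Passive): Incumbent can switch to Moderate (2 → 8). Not NE.
(Aggressive, Accommodate): Incumbent can switch to Moderate (4 → 10). Not NE.
(Aggressive, Withdraw): Incumbent can switch to Moderate (0 → 9). Not NE.
(Moderate, Passive): Incumbent can switch to Passive (8 → 11). Not NE.
(Moderate, Accommodate): Incumbent gets 10, best alternative 5; Entrant gets 11, best alternative 7. No profitable deviation — NE.
(Moderate, Withdraw): Entrant can switch to Accommodate (7 → 11). Not NE.
(Passive, Passive): Entrant can switch to Accommodate (4 → 12). Not NE.
(Passive, Accommodate): Incumbent can switch to Aggressive (1 → 4). Not NE.
(Passive, Withdraw): Incumbent can switch to Moderate (5 → 9). Not NE.
(Accommodate, Passive): Incumbent can switch to Moderate (4 → 8). Not NE.
(Accommodate, Accommodate): Incumbent can switch to Moderate (5 → 10). Not NE.
(The remaining 1 profile has a profitable deviation by the same check.)

Pure NE: (Moderate, Accommodate)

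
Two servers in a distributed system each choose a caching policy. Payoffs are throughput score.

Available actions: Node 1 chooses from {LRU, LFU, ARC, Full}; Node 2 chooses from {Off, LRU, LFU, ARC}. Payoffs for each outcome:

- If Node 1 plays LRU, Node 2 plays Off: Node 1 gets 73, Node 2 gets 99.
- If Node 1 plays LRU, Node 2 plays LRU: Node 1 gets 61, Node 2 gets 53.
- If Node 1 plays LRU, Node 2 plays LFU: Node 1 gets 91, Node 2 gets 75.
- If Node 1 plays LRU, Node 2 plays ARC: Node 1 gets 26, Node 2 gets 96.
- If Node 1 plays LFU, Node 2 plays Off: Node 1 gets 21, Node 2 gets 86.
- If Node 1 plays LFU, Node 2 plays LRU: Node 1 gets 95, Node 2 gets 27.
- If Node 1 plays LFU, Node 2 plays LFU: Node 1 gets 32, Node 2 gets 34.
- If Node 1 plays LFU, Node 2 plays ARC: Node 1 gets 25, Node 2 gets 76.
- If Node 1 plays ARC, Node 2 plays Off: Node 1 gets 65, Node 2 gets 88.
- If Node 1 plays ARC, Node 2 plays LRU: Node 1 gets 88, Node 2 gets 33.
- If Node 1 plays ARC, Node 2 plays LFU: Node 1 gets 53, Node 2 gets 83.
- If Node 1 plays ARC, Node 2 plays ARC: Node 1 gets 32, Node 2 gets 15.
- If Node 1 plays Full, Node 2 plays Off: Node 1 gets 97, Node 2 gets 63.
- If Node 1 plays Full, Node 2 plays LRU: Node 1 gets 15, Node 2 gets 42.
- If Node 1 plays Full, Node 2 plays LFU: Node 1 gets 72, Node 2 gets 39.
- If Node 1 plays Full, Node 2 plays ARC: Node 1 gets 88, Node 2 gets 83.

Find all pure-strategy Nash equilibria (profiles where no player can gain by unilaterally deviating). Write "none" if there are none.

The unique pure-strategy Nash equilibrium is (Full, ARC).

Node 1 against Off: payoffs 73, 21, 65, 97 → best response Full.
Node 1 against LRU: payoffs 61, 95, 88, 15 → best response LFU.
Node 1 against LFU: payoffs 91, 32, 53, 72 → best response LRU.
Node 1 against ARC: payoffs 26, 25, 32, 88 → best response Full.
Node 2 against LRU: payoffs 99, 53, 75, 96 → best response Off.
Node 2 against LFU: payoffs 86, 27, 34, 76 → best response Off.
Node 2 against ARC: payoffs 88, 33, 83, 15 → best response Off.
Node 2 against Full: payoffs 63, 42, 39, 83 → best response ARC.
Mutual best responses: (Full, ARC).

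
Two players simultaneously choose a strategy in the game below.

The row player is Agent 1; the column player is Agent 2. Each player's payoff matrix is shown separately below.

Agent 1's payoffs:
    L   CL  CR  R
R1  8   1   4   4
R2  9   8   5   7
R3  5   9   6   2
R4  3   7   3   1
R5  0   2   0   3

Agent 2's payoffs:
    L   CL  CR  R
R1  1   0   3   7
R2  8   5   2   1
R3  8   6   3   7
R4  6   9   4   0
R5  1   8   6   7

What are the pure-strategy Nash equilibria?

The unique pure-strategy Nash equilibrium is (R2, L).

(R1, L): Agent 1 can switch to R2 (8 → 9). Not NE.
(R1, CL): Agent 1 can switch to R2 (1 → 8). Not NE.
(R1, CR): Agent 1 can switch to R2 (4 → 5). Not NE.
(R1, R): Agent 1 can switch to R2 (4 → 7). Not NE.
(R2, L): Agent 1 gets 9, best alternative 8; Agent 2 gets 8, best alternative 5. No profitable deviation — NE.
(R2, CL): Agent 1 can switch to R3 (8 → 9). Not NE.
(R2, CR): Agent 1 can switch to R3 (5 → 6). Not NE.
(The remaining 13 profiles each have a profitable deviation by the same check.)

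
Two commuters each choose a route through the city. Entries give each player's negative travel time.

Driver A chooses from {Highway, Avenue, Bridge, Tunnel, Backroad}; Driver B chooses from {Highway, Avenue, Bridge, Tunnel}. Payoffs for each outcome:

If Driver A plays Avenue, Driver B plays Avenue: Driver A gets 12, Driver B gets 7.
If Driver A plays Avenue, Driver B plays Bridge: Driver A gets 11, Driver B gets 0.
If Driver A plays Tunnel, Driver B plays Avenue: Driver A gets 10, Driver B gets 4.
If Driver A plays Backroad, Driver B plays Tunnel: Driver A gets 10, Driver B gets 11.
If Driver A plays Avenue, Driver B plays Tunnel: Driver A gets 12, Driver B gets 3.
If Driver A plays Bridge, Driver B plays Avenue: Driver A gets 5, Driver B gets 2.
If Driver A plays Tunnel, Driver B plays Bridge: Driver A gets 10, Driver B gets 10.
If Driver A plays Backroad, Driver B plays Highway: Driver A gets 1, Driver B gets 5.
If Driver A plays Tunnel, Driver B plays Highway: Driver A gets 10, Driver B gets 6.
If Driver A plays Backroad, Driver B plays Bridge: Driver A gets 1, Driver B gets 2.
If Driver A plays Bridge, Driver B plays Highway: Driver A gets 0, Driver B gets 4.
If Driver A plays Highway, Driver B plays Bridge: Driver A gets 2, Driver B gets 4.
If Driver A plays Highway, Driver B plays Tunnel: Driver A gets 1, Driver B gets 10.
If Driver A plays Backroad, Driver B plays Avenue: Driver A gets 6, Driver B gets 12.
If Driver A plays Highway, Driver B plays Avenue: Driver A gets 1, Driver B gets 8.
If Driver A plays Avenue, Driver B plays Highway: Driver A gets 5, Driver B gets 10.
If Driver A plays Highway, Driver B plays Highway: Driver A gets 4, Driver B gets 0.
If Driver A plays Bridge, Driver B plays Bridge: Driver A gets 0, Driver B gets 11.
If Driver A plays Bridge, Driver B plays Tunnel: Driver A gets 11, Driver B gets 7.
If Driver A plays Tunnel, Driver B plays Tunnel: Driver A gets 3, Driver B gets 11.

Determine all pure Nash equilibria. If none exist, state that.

This game has no pure Nash equilibrium.

Driver A against Highway: payoffs 4, 5, 0, 10, 1 → best response Tunnel.
Driver A against Avenue: payoffs 1, 12, 5, 10, 6 → best response Avenue.
Driver A against Bridge: payoffs 2, 11, 0, 10, 1 → best response Avenue.
Driver A against Tunnel: payoffs 1, 12, 11, 3, 10 → best response Avenue.
Driver B against Highway: payoffs 0, 8, 4, 10 → best response Tunnel.
Driver B against Avenue: payoffs 10, 7, 0, 3 → best response Highway.
Driver B against Bridge: payoffs 4, 2, 11, 7 → best response Bridge.
Driver B against Tunnel: payoffs 6, 4, 10, 11 → best response Tunnel.
Driver B against Backroad: payoffs 5, 12, 2, 11 → best response Avenue.
No profile is a mutual best response for all players.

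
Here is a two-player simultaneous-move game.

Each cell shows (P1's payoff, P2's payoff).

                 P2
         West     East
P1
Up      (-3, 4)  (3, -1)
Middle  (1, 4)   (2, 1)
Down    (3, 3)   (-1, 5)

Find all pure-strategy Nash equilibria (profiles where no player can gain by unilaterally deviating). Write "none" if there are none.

none

P1 against West: payoffs -3, 1, 3 → best response Down.
P1 against East: payoffs 3, 2, -1 → best response Up.
P2 against Up: payoffs 4, -1 → best response West.
P2 against Middle: payoffs 4, 1 → best response West.
P2 against Down: payoffs 3, 5 → best response East.
No profile is a mutual best response for all players.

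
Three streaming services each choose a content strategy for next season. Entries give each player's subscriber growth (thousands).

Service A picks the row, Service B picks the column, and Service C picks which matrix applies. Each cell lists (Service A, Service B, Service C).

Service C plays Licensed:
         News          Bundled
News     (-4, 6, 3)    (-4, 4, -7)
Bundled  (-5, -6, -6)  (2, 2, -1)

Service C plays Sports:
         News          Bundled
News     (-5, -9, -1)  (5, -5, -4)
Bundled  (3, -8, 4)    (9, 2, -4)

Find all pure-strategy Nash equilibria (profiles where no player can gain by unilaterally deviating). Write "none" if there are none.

The pure Nash equilibria are (News, News, Licensed); (Bundled, Bundled, Licensed).

Service A against (News, Licensed): payoffs -4, -5 → best response News.
Service A against (News, Sports): payoffs -5, 3 → best response Bundled.
Service A against (Bundled, Licensed): payoffs -4, 2 → best response Bundled.
Service A against (Bundled, Sports): payoffs 5, 9 → best response Bundled.
Service B against (News, Licensed): payoffs 6, 4 → best response News.
Service B against (News, Sports): payoffs -9, -5 → best response Bundled.
Service B against (Bundled, Licensed): payoffs -6, 2 → best response Bundled.
Service B against (Bundled, Sports): payoffs -8, 2 → best response Bundled.
Service C against (News, News): payoffs 3, -1 → best response Licensed.
Service C against (News, Bundled): payoffs -7, -4 → best response Sports.
Service C against (Bundled, News): payoffs -6, 4 → best response Sports.
Service C against (Bundled, Bundled): payoffs -1, -4 → best response Licensed.
Mutual best responses: (News, News, Licensed); (Bundled, Bundled, Licensed).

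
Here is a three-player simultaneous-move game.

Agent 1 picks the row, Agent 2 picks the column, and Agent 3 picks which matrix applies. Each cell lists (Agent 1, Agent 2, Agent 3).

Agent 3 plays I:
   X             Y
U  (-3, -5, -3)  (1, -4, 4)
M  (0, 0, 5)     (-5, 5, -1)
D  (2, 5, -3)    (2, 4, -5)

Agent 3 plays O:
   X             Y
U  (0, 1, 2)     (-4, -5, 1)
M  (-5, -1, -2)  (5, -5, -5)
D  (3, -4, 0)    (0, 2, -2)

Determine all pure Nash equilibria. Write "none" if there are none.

Agent 1 against (X, I): payoffs -3, 0, 2 → best response D.
Agent 1 against (X, O): payoffs 0, -5, 3 → best response D.
Agent 1 against (Y, I): payoffs 1, -5, 2 → best response D.
Agent 1 against (Y, O): payoffs -4, 5, 0 → best response M.
Agent 2 against (U, I): payoffs -5, -4 → best response Y.
Agent 2 against (U, O): payoffs 1, -5 → best response X.
Agent 2 against (M, I): payoffs 0, 5 → best response Y.
Agent 2 against (M, O): payoffs -1, -5 → best response X.
Agent 2 against (D, I): payoffs 5, 4 → best response X.
Agent 2 against (D, O): payoffs -4, 2 → best response Y.
Agent 3 against (U, X): payoffs -3, 2 → best response O.
Agent 3 against (U, Y): payoffs 4, 1 → best response I.
Agent 3 against (M, X): payoffs 5, -2 → best response I.
Agent 3 against (M, Y): payoffs -1, -5 → best response I.
Agent 3 against (D, X): payoffs -3, 0 → best response O.
Agent 3 against (D, Y): payoffs -5, -2 → best response O.
No profile is a mutual best response for all players.

This game has no pure Nash equilibrium.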